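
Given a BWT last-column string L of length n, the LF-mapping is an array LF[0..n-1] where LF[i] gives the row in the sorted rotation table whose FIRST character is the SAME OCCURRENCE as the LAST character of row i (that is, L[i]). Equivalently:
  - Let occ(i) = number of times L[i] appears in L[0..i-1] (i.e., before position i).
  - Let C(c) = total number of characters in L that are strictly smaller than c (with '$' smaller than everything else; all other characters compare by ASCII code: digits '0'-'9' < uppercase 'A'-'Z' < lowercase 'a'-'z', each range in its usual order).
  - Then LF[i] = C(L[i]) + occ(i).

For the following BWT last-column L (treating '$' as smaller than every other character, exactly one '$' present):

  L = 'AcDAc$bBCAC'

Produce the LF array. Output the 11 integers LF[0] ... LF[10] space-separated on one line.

Char counts: '$':1, 'A':3, 'B':1, 'C':2, 'D':1, 'b':1, 'c':2
C (first-col start): C('$')=0, C('A')=1, C('B')=4, C('C')=5, C('D')=7, C('b')=8, C('c')=9
L[0]='A': occ=0, LF[0]=C('A')+0=1+0=1
L[1]='c': occ=0, LF[1]=C('c')+0=9+0=9
L[2]='D': occ=0, LF[2]=C('D')+0=7+0=7
L[3]='A': occ=1, LF[3]=C('A')+1=1+1=2
L[4]='c': occ=1, LF[4]=C('c')+1=9+1=10
L[5]='$': occ=0, LF[5]=C('$')+0=0+0=0
L[6]='b': occ=0, LF[6]=C('b')+0=8+0=8
L[7]='B': occ=0, LF[7]=C('B')+0=4+0=4
L[8]='C': occ=0, LF[8]=C('C')+0=5+0=5
L[9]='A': occ=2, LF[9]=C('A')+2=1+2=3
L[10]='C': occ=1, LF[10]=C('C')+1=5+1=6

Answer: 1 9 7 2 10 0 8 4 5 3 6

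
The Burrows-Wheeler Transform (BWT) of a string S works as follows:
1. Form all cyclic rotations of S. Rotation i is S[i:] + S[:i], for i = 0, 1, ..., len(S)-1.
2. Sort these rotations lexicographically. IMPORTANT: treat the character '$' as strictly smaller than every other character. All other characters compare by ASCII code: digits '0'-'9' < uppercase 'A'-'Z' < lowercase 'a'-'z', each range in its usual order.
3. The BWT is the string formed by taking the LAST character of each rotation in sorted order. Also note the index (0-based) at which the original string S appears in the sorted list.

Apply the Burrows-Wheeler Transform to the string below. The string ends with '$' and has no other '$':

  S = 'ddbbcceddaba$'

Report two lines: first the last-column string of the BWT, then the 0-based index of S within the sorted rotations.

All 13 rotations (rotation i = S[i:]+S[:i]):
  rot[0] = ddbbcceddaba$
  rot[1] = dbbcceddaba$d
  rot[2] = bbcceddaba$dd
  rot[3] = bcceddaba$ddb
  rot[4] = cceddaba$ddbb
  rot[5] = ceddaba$ddbbc
  rot[6] = eddaba$ddbbcc
  rot[7] = ddaba$ddbbcce
  rot[8] = daba$ddbbcced
  rot[9] = aba$ddbbccedd
  rot[10] = ba$ddbbccedda
  rot[11] = a$ddbbcceddab
  rot[12] = $ddbbcceddaba
Sorted (with $ < everything):
  sorted[0] = $ddbbcceddaba  (last char: 'a')
  sorted[1] = a$ddbbcceddab  (last char: 'b')
  sorted[2] = aba$ddbbccedd  (last char: 'd')
  sorted[3] = ba$ddbbccedda  (last char: 'a')
  sorted[4] = bbcceddaba$dd  (last char: 'd')
  sorted[5] = bcceddaba$ddb  (last char: 'b')
  sorted[6] = cceddaba$ddbb  (last char: 'b')
  sorted[7] = ceddaba$ddbbc  (last char: 'c')
  sorted[8] = daba$ddbbcced  (last char: 'd')
  sorted[9] = dbbcceddaba$d  (last char: 'd')
  sorted[10] = ddaba$ddbbcce  (last char: 'e')
  sorted[11] = ddbbcceddaba$  (last char: '$')
  sorted[12] = eddaba$ddbbcc  (last char: 'c')
Last column: abdadbbcdde$c
Original string S is at sorted index 11

Answer: abdadbbcdde$c
11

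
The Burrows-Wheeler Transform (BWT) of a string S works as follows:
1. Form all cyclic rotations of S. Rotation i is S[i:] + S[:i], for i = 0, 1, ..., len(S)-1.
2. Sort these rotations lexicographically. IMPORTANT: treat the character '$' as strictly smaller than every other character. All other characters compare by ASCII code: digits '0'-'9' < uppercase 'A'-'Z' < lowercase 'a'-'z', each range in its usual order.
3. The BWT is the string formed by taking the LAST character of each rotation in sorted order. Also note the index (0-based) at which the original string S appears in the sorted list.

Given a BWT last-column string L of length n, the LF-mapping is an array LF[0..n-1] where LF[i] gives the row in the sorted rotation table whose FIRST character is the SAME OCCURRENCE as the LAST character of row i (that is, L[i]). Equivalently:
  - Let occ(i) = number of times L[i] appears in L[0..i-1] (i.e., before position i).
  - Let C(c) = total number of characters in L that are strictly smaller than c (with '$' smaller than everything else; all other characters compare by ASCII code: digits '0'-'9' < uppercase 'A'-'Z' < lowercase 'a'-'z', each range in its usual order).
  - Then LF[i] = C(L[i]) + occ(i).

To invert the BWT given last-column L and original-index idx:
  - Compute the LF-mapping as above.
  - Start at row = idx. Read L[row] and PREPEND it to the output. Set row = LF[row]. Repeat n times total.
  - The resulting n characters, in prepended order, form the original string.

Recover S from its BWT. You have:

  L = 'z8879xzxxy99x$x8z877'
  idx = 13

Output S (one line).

LF mapping: 17 4 5 1 8 11 18 12 13 16 9 10 14 0 15 6 19 7 2 3
Walk LF starting at row 13, prepending L[row]:
  step 1: row=13, L[13]='$', prepend. Next row=LF[13]=0
  step 2: row=0, L[0]='z', prepend. Next row=LF[0]=17
  step 3: row=17, L[17]='8', prepend. Next row=LF[17]=7
  step 4: row=7, L[7]='x', prepend. Next row=LF[7]=12
  step 5: row=12, L[12]='x', prepend. Next row=LF[12]=14
  step 6: row=14, L[14]='x', prepend. Next row=LF[14]=15
  step 7: row=15, L[15]='8', prepend. Next row=LF[15]=6
  step 8: row=6, L[6]='z', prepend. Next row=LF[6]=18
  step 9: row=18, L[18]='7', prepend. Next row=LF[18]=2
  step 10: row=2, L[2]='8', prepend. Next row=LF[2]=5
  step 11: row=5, L[5]='x', prepend. Next row=LF[5]=11
  step 12: row=11, L[11]='9', prepend. Next row=LF[11]=10
  step 13: row=10, L[10]='9', prepend. Next row=LF[10]=9
  step 14: row=9, L[9]='y', prepend. Next row=LF[9]=16
  step 15: row=16, L[16]='z', prepend. Next row=LF[16]=19
  step 16: row=19, L[19]='7', prepend. Next row=LF[19]=3
  step 17: row=3, L[3]='7', prepend. Next row=LF[3]=1
  step 18: row=1, L[1]='8', prepend. Next row=LF[1]=4
  step 19: row=4, L[4]='9', prepend. Next row=LF[4]=8
  step 20: row=8, L[8]='x', prepend. Next row=LF[8]=13
Reversed output: x9877zy99x87z8xxx8z$

Answer: x9877zy99x87z8xxx8z$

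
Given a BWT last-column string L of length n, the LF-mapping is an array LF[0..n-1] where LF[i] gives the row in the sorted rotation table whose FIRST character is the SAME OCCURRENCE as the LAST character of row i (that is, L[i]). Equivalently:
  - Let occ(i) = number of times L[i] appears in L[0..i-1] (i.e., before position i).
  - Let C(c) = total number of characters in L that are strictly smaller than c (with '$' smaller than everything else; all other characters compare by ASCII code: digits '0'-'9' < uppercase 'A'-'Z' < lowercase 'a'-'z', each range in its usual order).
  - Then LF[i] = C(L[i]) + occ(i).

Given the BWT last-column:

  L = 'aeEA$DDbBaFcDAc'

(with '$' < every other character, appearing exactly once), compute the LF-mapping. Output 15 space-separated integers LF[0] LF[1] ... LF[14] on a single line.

Char counts: '$':1, 'A':2, 'B':1, 'D':3, 'E':1, 'F':1, 'a':2, 'b':1, 'c':2, 'e':1
C (first-col start): C('$')=0, C('A')=1, C('B')=3, C('D')=4, C('E')=7, C('F')=8, C('a')=9, C('b')=11, C('c')=12, C('e')=14
L[0]='a': occ=0, LF[0]=C('a')+0=9+0=9
L[1]='e': occ=0, LF[1]=C('e')+0=14+0=14
L[2]='E': occ=0, LF[2]=C('E')+0=7+0=7
L[3]='A': occ=0, LF[3]=C('A')+0=1+0=1
L[4]='$': occ=0, LF[4]=C('$')+0=0+0=0
L[5]='D': occ=0, LF[5]=C('D')+0=4+0=4
L[6]='D': occ=1, LF[6]=C('D')+1=4+1=5
L[7]='b': occ=0, LF[7]=C('b')+0=11+0=11
L[8]='B': occ=0, LF[8]=C('B')+0=3+0=3
L[9]='a': occ=1, LF[9]=C('a')+1=9+1=10
L[10]='F': occ=0, LF[10]=C('F')+0=8+0=8
L[11]='c': occ=0, LF[11]=C('c')+0=12+0=12
L[12]='D': occ=2, LF[12]=C('D')+2=4+2=6
L[13]='A': occ=1, LF[13]=C('A')+1=1+1=2
L[14]='c': occ=1, LF[14]=C('c')+1=12+1=13

Answer: 9 14 7 1 0 4 5 11 3 10 8 12 6 2 13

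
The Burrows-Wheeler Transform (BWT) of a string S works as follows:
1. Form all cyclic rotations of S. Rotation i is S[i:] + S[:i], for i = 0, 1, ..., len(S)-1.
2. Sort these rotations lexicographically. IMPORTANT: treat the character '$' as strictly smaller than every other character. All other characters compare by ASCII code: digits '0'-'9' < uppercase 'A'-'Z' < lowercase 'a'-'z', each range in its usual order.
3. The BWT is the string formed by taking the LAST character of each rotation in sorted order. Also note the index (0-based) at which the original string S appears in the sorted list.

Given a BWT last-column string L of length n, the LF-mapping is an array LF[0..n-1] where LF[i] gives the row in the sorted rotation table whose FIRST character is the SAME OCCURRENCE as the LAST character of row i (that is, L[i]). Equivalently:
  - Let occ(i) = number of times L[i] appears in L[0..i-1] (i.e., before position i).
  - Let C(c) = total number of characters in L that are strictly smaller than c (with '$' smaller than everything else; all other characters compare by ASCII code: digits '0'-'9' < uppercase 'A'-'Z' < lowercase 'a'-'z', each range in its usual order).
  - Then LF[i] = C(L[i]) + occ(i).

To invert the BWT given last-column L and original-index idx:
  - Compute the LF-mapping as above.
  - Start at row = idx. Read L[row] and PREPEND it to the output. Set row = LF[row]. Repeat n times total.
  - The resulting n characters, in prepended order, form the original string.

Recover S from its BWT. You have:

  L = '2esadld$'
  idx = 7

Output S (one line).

Answer: saddle2$

Derivation:
LF mapping: 1 5 7 2 3 6 4 0
Walk LF starting at row 7, prepending L[row]:
  step 1: row=7, L[7]='$', prepend. Next row=LF[7]=0
  step 2: row=0, L[0]='2', prepend. Next row=LF[0]=1
  step 3: row=1, L[1]='e', prepend. Next row=LF[1]=5
  step 4: row=5, L[5]='l', prepend. Next row=LF[5]=6
  step 5: row=6, L[6]='d', prepend. Next row=LF[6]=4
  step 6: row=4, L[4]='d', prepend. Next row=LF[4]=3
  step 7: row=3, L[3]='a', prepend. Next row=LF[3]=2
  step 8: row=2, L[2]='s', prepend. Next row=LF[2]=7
Reversed output: saddle2$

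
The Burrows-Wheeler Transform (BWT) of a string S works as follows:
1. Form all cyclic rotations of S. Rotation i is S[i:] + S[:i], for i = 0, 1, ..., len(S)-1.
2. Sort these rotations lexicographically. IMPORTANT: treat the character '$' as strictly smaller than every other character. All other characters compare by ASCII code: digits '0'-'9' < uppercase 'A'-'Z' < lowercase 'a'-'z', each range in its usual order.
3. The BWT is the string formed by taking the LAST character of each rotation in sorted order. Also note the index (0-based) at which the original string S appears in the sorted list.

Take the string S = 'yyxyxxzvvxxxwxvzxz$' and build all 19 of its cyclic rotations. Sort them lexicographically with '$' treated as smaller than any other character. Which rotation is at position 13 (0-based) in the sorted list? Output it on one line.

All 19 rotations (rotation i = S[i:]+S[:i]):
  rot[0] = yyxyxxzvvxxxwxvzxz$
  rot[1] = yxyxxzvvxxxwxvzxz$y
  rot[2] = xyxxzvvxxxwxvzxz$yy
  rot[3] = yxxzvvxxxwxvzxz$yyx
  rot[4] = xxzvvxxxwxvzxz$yyxy
  rot[5] = xzvvxxxwxvzxz$yyxyx
  rot[6] = zvvxxxwxvzxz$yyxyxx
  rot[7] = vvxxxwxvzxz$yyxyxxz
  rot[8] = vxxxwxvzxz$yyxyxxzv
  rot[9] = xxxwxvzxz$yyxyxxzvv
  rot[10] = xxwxvzxz$yyxyxxzvvx
  rot[11] = xwxvzxz$yyxyxxzvvxx
  rot[12] = wxvzxz$yyxyxxzvvxxx
  rot[13] = xvzxz$yyxyxxzvvxxxw
  rot[14] = vzxz$yyxyxxzvvxxxwx
  rot[15] = zxz$yyxyxxzvvxxxwxv
  rot[16] = xz$yyxyxxzvvxxxwxvz
  rot[17] = z$yyxyxxzvvxxxwxvzx
  rot[18] = $yyxyxxzvvxxxwxvzxz
Sorted (with $ < everything):
  sorted[0] = $yyxyxxzvvxxxwxvzxz
  sorted[1] = vvxxxwxvzxz$yyxyxxz
  sorted[2] = vxxxwxvzxz$yyxyxxzv
  sorted[3] = vzxz$yyxyxxzvvxxxwx
  sorted[4] = wxvzxz$yyxyxxzvvxxx
  sorted[5] = xvzxz$yyxyxxzvvxxxw
  sorted[6] = xwxvzxz$yyxyxxzvvxx
  sorted[7] = xxwxvzxz$yyxyxxzvvx
  sorted[8] = xxxwxvzxz$yyxyxxzvv
  sorted[9] = xxzvvxxxwxvzxz$yyxy
  sorted[10] = xyxxzvvxxxwxvzxz$yy
  sorted[11] = xz$yyxyxxzvvxxxwxvz
  sorted[12] = xzvvxxxwxvzxz$yyxyx
  sorted[13] = yxxzvvxxxwxvzxz$yyx
  sorted[14] = yxyxxzvvxxxwxvzxz$y
  sorted[15] = yyxyxxzvvxxxwxvzxz$
  sorted[16] = z$yyxyxxzvvxxxwxvzx
  sorted[17] = zvvxxxwxvzxz$yyxyxx
  sorted[18] = zxz$yyxyxxzvvxxxwxv
sorted[13] = yxxzvvxxxwxvzxz$yyx

Answer: yxxzvvxxxwxvzxz$yyx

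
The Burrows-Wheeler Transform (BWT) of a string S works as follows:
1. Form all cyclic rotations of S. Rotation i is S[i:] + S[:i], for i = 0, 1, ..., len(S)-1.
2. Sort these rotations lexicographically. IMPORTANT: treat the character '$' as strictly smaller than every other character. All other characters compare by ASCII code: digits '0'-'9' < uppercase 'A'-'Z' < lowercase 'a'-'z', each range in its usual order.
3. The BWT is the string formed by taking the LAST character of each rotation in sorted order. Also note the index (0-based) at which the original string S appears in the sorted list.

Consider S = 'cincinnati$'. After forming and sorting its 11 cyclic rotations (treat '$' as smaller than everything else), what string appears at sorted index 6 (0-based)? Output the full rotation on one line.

Answer: innati$cinc

Derivation:
All 11 rotations (rotation i = S[i:]+S[:i]):
  rot[0] = cincinnati$
  rot[1] = incinnati$c
  rot[2] = ncinnati$ci
  rot[3] = cinnati$cin
  rot[4] = innati$cinc
  rot[5] = nnati$cinci
  rot[6] = nati$cincin
  rot[7] = ati$cincinn
  rot[8] = ti$cincinna
  rot[9] = i$cincinnat
  rot[10] = $cincinnati
Sorted (with $ < everything):
  sorted[0] = $cincinnati
  sorted[1] = ati$cincinn
  sorted[2] = cincinnati$
  sorted[3] = cinnati$cin
  sorted[4] = i$cincinnat
  sorted[5] = incinnati$c
  sorted[6] = innati$cinc
  sorted[7] = nati$cincin
  sorted[8] = ncinnati$ci
  sorted[9] = nnati$cinci
  sorted[10] = ti$cincinna
sorted[6] = innati$cinc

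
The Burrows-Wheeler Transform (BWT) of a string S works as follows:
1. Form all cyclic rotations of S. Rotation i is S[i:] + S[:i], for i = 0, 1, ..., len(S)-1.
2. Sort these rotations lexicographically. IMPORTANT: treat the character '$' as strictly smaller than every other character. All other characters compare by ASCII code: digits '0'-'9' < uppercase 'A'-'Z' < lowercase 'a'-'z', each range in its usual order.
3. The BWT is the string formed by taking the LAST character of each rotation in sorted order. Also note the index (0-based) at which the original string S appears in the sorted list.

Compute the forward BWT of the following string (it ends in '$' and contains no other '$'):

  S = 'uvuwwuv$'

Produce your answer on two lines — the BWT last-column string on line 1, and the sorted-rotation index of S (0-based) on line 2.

All 8 rotations (rotation i = S[i:]+S[:i]):
  rot[0] = uvuwwuv$
  rot[1] = vuwwuv$u
  rot[2] = uwwuv$uv
  rot[3] = wwuv$uvu
  rot[4] = wuv$uvuw
  rot[5] = uv$uvuww
  rot[6] = v$uvuwwu
  rot[7] = $uvuwwuv
Sorted (with $ < everything):
  sorted[0] = $uvuwwuv  (last char: 'v')
  sorted[1] = uv$uvuww  (last char: 'w')
  sorted[2] = uvuwwuv$  (last char: '$')
  sorted[3] = uwwuv$uv  (last char: 'v')
  sorted[4] = v$uvuwwu  (last char: 'u')
  sorted[5] = vuwwuv$u  (last char: 'u')
  sorted[6] = wuv$uvuw  (last char: 'w')
  sorted[7] = wwuv$uvu  (last char: 'u')
Last column: vw$vuuwu
Original string S is at sorted index 2

Answer: vw$vuuwu
2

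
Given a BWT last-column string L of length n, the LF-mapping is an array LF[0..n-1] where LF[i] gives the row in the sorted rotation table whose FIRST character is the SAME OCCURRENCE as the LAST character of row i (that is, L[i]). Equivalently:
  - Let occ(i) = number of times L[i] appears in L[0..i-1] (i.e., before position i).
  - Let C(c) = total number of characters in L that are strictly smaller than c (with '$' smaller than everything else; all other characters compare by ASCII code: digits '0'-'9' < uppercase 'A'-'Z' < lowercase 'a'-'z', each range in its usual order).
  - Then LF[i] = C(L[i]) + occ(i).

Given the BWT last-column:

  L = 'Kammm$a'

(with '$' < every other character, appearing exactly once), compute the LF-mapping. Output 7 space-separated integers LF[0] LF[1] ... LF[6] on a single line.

Answer: 1 2 4 5 6 0 3

Derivation:
Char counts: '$':1, 'K':1, 'a':2, 'm':3
C (first-col start): C('$')=0, C('K')=1, C('a')=2, C('m')=4
L[0]='K': occ=0, LF[0]=C('K')+0=1+0=1
L[1]='a': occ=0, LF[1]=C('a')+0=2+0=2
L[2]='m': occ=0, LF[2]=C('m')+0=4+0=4
L[3]='m': occ=1, LF[3]=C('m')+1=4+1=5
L[4]='m': occ=2, LF[4]=C('m')+2=4+2=6
L[5]='$': occ=0, LF[5]=C('$')+0=0+0=0
L[6]='a': occ=1, LF[6]=C('a')+1=2+1=3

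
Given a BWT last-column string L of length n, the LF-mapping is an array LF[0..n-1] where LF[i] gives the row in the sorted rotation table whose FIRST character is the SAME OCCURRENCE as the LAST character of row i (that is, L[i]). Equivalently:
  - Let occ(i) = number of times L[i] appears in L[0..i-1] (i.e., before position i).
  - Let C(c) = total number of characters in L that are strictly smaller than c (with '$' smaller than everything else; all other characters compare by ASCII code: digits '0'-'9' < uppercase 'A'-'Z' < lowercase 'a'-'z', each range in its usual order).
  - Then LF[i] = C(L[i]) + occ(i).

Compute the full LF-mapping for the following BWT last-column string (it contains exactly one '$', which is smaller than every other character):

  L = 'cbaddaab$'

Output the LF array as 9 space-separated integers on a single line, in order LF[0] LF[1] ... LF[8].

Answer: 6 4 1 7 8 2 3 5 0

Derivation:
Char counts: '$':1, 'a':3, 'b':2, 'c':1, 'd':2
C (first-col start): C('$')=0, C('a')=1, C('b')=4, C('c')=6, C('d')=7
L[0]='c': occ=0, LF[0]=C('c')+0=6+0=6
L[1]='b': occ=0, LF[1]=C('b')+0=4+0=4
L[2]='a': occ=0, LF[2]=C('a')+0=1+0=1
L[3]='d': occ=0, LF[3]=C('d')+0=7+0=7
L[4]='d': occ=1, LF[4]=C('d')+1=7+1=8
L[5]='a': occ=1, LF[5]=C('a')+1=1+1=2
L[6]='a': occ=2, LF[6]=C('a')+2=1+2=3
L[7]='b': occ=1, LF[7]=C('b')+1=4+1=5
L[8]='$': occ=0, LF[8]=C('$')+0=0+0=0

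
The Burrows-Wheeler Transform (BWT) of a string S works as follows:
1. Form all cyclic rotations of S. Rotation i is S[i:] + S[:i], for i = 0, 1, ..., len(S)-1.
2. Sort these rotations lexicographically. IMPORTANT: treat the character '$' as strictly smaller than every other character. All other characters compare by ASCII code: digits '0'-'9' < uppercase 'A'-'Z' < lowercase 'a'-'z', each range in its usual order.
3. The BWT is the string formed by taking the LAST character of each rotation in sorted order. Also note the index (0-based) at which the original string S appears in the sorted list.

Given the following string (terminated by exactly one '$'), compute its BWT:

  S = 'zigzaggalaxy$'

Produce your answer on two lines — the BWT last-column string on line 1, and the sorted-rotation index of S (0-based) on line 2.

All 13 rotations (rotation i = S[i:]+S[:i]):
  rot[0] = zigzaggalaxy$
  rot[1] = igzaggalaxy$z
  rot[2] = gzaggalaxy$zi
  rot[3] = zaggalaxy$zig
  rot[4] = aggalaxy$zigz
  rot[5] = ggalaxy$zigza
  rot[6] = galaxy$zigzag
  rot[7] = alaxy$zigzagg
  rot[8] = laxy$zigzagga
  rot[9] = axy$zigzaggal
  rot[10] = xy$zigzaggala
  rot[11] = y$zigzaggalax
  rot[12] = $zigzaggalaxy
Sorted (with $ < everything):
  sorted[0] = $zigzaggalaxy  (last char: 'y')
  sorted[1] = aggalaxy$zigz  (last char: 'z')
  sorted[2] = alaxy$zigzagg  (last char: 'g')
  sorted[3] = axy$zigzaggal  (last char: 'l')
  sorted[4] = galaxy$zigzag  (last char: 'g')
  sorted[5] = ggalaxy$zigza  (last char: 'a')
  sorted[6] = gzaggalaxy$zi  (last char: 'i')
  sorted[7] = igzaggalaxy$z  (last char: 'z')
  sorted[8] = laxy$zigzagga  (last char: 'a')
  sorted[9] = xy$zigzaggala  (last char: 'a')
  sorted[10] = y$zigzaggalax  (last char: 'x')
  sorted[11] = zaggalaxy$zig  (last char: 'g')
  sorted[12] = zigzaggalaxy$  (last char: '$')
Last column: yzglgaizaaxg$
Original string S is at sorted index 12

Answer: yzglgaizaaxg$
12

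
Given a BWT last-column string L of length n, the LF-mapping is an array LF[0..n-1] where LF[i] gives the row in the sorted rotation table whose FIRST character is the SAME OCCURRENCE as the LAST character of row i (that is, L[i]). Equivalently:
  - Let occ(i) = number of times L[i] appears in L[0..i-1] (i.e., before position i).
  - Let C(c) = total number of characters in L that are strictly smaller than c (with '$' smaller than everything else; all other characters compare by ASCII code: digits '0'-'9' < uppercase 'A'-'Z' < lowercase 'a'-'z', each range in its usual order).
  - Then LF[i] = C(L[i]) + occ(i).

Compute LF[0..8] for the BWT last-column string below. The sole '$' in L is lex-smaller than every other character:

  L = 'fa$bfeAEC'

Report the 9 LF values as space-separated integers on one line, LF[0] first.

Char counts: '$':1, 'A':1, 'C':1, 'E':1, 'a':1, 'b':1, 'e':1, 'f':2
C (first-col start): C('$')=0, C('A')=1, C('C')=2, C('E')=3, C('a')=4, C('b')=5, C('e')=6, C('f')=7
L[0]='f': occ=0, LF[0]=C('f')+0=7+0=7
L[1]='a': occ=0, LF[1]=C('a')+0=4+0=4
L[2]='$': occ=0, LF[2]=C('$')+0=0+0=0
L[3]='b': occ=0, LF[3]=C('b')+0=5+0=5
L[4]='f': occ=1, LF[4]=C('f')+1=7+1=8
L[5]='e': occ=0, LF[5]=C('e')+0=6+0=6
L[6]='A': occ=0, LF[6]=C('A')+0=1+0=1
L[7]='E': occ=0, LF[7]=C('E')+0=3+0=3
L[8]='C': occ=0, LF[8]=C('C')+0=2+0=2

Answer: 7 4 0 5 8 6 1 3 2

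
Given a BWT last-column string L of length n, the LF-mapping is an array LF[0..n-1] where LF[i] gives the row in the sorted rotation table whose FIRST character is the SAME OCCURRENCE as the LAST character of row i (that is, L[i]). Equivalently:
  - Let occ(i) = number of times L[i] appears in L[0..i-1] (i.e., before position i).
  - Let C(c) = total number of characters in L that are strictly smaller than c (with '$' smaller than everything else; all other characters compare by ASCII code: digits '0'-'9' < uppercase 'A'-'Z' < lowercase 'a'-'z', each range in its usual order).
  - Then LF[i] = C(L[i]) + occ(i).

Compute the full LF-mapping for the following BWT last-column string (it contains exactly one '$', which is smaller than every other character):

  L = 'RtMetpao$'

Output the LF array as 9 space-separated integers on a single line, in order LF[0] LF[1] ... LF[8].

Char counts: '$':1, 'M':1, 'R':1, 'a':1, 'e':1, 'o':1, 'p':1, 't':2
C (first-col start): C('$')=0, C('M')=1, C('R')=2, C('a')=3, C('e')=4, C('o')=5, C('p')=6, C('t')=7
L[0]='R': occ=0, LF[0]=C('R')+0=2+0=2
L[1]='t': occ=0, LF[1]=C('t')+0=7+0=7
L[2]='M': occ=0, LF[2]=C('M')+0=1+0=1
L[3]='e': occ=0, LF[3]=C('e')+0=4+0=4
L[4]='t': occ=1, LF[4]=C('t')+1=7+1=8
L[5]='p': occ=0, LF[5]=C('p')+0=6+0=6
L[6]='a': occ=0, LF[6]=C('a')+0=3+0=3
L[7]='o': occ=0, LF[7]=C('o')+0=5+0=5
L[8]='$': occ=0, LF[8]=C('$')+0=0+0=0

Answer: 2 7 1 4 8 6 3 5 0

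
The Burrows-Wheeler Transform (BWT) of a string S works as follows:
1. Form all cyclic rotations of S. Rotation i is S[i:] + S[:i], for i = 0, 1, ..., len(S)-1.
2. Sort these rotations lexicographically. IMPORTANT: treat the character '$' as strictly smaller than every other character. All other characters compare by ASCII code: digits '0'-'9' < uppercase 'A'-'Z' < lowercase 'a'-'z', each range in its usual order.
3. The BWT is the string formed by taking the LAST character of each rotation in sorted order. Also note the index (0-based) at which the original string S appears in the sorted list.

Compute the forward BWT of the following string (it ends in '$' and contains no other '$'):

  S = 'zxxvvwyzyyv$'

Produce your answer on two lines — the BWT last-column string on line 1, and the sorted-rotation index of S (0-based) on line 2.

Answer: vyxvvxzyzw$y
10

Derivation:
All 12 rotations (rotation i = S[i:]+S[:i]):
  rot[0] = zxxvvwyzyyv$
  rot[1] = xxvvwyzyyv$z
  rot[2] = xvvwyzyyv$zx
  rot[3] = vvwyzyyv$zxx
  rot[4] = vwyzyyv$zxxv
  rot[5] = wyzyyv$zxxvv
  rot[6] = yzyyv$zxxvvw
  rot[7] = zyyv$zxxvvwy
  rot[8] = yyv$zxxvvwyz
  rot[9] = yv$zxxvvwyzy
  rot[10] = v$zxxvvwyzyy
  rot[11] = $zxxvvwyzyyv
Sorted (with $ < everything):
  sorted[0] = $zxxvvwyzyyv  (last char: 'v')
  sorted[1] = v$zxxvvwyzyy  (last char: 'y')
  sorted[2] = vvwyzyyv$zxx  (last char: 'x')
  sorted[3] = vwyzyyv$zxxv  (last char: 'v')
  sorted[4] = wyzyyv$zxxvv  (last char: 'v')
  sorted[5] = xvvwyzyyv$zx  (last char: 'x')
  sorted[6] = xxvvwyzyyv$z  (last char: 'z')
  sorted[7] = yv$zxxvvwyzy  (last char: 'y')
  sorted[8] = yyv$zxxvvwyz  (last char: 'z')
  sorted[9] = yzyyv$zxxvvw  (last char: 'w')
  sorted[10] = zxxvvwyzyyv$  (last char: '$')
  sorted[11] = zyyv$zxxvvwy  (last char: 'y')
Last column: vyxvvxzyzw$y
Original string S is at sorted index 10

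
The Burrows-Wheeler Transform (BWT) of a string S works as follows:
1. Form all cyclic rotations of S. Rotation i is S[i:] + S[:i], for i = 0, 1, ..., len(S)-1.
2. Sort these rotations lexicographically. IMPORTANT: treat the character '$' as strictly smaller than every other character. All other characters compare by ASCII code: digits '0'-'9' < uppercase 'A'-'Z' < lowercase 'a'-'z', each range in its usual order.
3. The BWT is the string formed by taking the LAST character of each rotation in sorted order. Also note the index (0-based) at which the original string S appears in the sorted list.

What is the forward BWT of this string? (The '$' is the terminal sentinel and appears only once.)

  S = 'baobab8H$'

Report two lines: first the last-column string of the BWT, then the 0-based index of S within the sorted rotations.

All 9 rotations (rotation i = S[i:]+S[:i]):
  rot[0] = baobab8H$
  rot[1] = aobab8H$b
  rot[2] = obab8H$ba
  rot[3] = bab8H$bao
  rot[4] = ab8H$baob
  rot[5] = b8H$baoba
  rot[6] = 8H$baobab
  rot[7] = H$baobab8
  rot[8] = $baobab8H
Sorted (with $ < everything):
  sorted[0] = $baobab8H  (last char: 'H')
  sorted[1] = 8H$baobab  (last char: 'b')
  sorted[2] = H$baobab8  (last char: '8')
  sorted[3] = ab8H$baob  (last char: 'b')
  sorted[4] = aobab8H$b  (last char: 'b')
  sorted[5] = b8H$baoba  (last char: 'a')
  sorted[6] = bab8H$bao  (last char: 'o')
  sorted[7] = baobab8H$  (last char: '$')
  sorted[8] = obab8H$ba  (last char: 'a')
Last column: Hb8bbao$a
Original string S is at sorted index 7

Answer: Hb8bbao$a
7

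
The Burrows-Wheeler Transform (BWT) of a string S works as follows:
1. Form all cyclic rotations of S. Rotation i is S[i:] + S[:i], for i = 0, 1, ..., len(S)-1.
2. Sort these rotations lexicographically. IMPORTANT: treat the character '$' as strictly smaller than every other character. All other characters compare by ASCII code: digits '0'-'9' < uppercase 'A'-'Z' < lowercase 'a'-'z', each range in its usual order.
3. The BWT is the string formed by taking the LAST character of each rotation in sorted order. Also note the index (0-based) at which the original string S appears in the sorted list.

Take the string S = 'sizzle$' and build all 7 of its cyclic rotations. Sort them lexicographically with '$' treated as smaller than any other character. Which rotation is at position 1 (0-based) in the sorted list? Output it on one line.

All 7 rotations (rotation i = S[i:]+S[:i]):
  rot[0] = sizzle$
  rot[1] = izzle$s
  rot[2] = zzle$si
  rot[3] = zle$siz
  rot[4] = le$sizz
  rot[5] = e$sizzl
  rot[6] = $sizzle
Sorted (with $ < everything):
  sorted[0] = $sizzle
  sorted[1] = e$sizzl
  sorted[2] = izzle$s
  sorted[3] = le$sizz
  sorted[4] = sizzle$
  sorted[5] = zle$siz
  sorted[6] = zzle$si
sorted[1] = e$sizzl

Answer: e$sizzl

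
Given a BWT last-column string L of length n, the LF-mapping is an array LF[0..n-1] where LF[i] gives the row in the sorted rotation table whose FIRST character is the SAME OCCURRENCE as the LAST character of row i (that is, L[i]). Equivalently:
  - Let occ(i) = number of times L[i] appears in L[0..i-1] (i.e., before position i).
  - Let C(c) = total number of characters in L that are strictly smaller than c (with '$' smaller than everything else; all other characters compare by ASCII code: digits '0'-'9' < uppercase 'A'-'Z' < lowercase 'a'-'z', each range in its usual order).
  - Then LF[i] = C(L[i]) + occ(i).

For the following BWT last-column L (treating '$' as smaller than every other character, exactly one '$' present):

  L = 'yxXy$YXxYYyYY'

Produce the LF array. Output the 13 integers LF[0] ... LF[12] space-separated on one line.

Char counts: '$':1, 'X':2, 'Y':5, 'x':2, 'y':3
C (first-col start): C('$')=0, C('X')=1, C('Y')=3, C('x')=8, C('y')=10
L[0]='y': occ=0, LF[0]=C('y')+0=10+0=10
L[1]='x': occ=0, LF[1]=C('x')+0=8+0=8
L[2]='X': occ=0, LF[2]=C('X')+0=1+0=1
L[3]='y': occ=1, LF[3]=C('y')+1=10+1=11
L[4]='$': occ=0, LF[4]=C('$')+0=0+0=0
L[5]='Y': occ=0, LF[5]=C('Y')+0=3+0=3
L[6]='X': occ=1, LF[6]=C('X')+1=1+1=2
L[7]='x': occ=1, LF[7]=C('x')+1=8+1=9
L[8]='Y': occ=1, LF[8]=C('Y')+1=3+1=4
L[9]='Y': occ=2, LF[9]=C('Y')+2=3+2=5
L[10]='y': occ=2, LF[10]=C('y')+2=10+2=12
L[11]='Y': occ=3, LF[11]=C('Y')+3=3+3=6
L[12]='Y': occ=4, LF[12]=C('Y')+4=3+4=7

Answer: 10 8 1 11 0 3 2 9 4 5 12 6 7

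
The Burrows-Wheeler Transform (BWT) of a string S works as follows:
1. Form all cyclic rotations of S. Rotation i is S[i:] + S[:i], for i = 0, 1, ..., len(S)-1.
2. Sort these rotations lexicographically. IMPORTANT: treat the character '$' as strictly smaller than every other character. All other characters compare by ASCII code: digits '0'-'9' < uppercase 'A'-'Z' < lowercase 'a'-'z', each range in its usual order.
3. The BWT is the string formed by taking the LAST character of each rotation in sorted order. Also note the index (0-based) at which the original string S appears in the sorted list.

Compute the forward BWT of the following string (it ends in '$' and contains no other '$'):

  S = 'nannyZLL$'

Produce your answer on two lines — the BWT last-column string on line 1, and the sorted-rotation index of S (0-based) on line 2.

Answer: LLZyn$ann
5

Derivation:
All 9 rotations (rotation i = S[i:]+S[:i]):
  rot[0] = nannyZLL$
  rot[1] = annyZLL$n
  rot[2] = nnyZLL$na
  rot[3] = nyZLL$nan
  rot[4] = yZLL$nann
  rot[5] = ZLL$nanny
  rot[6] = LL$nannyZ
  rot[7] = L$nannyZL
  rot[8] = $nannyZLL
Sorted (with $ < everything):
  sorted[0] = $nannyZLL  (last char: 'L')
  sorted[1] = L$nannyZL  (last char: 'L')
  sorted[2] = LL$nannyZ  (last char: 'Z')
  sorted[3] = ZLL$nanny  (last char: 'y')
  sorted[4] = annyZLL$n  (last char: 'n')
  sorted[5] = nannyZLL$  (last char: '$')
  sorted[6] = nnyZLL$na  (last char: 'a')
  sorted[7] = nyZLL$nan  (last char: 'n')
  sorted[8] = yZLL$nann  (last char: 'n')
Last column: LLZyn$ann
Original string S is at sorted index 5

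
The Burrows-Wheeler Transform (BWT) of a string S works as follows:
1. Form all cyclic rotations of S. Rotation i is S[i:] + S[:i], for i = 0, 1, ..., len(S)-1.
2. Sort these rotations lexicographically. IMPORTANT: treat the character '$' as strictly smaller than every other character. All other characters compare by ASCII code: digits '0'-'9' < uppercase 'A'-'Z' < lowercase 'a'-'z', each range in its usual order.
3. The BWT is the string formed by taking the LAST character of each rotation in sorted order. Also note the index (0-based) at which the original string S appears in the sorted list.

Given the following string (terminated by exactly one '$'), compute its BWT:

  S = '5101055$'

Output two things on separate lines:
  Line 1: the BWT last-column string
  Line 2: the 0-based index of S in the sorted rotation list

Answer: 511505$0
6

Derivation:
All 8 rotations (rotation i = S[i:]+S[:i]):
  rot[0] = 5101055$
  rot[1] = 101055$5
  rot[2] = 01055$51
  rot[3] = 1055$510
  rot[4] = 055$5101
  rot[5] = 55$51010
  rot[6] = 5$510105
  rot[7] = $5101055
Sorted (with $ < everything):
  sorted[0] = $5101055  (last char: '5')
  sorted[1] = 01055$51  (last char: '1')
  sorted[2] = 055$5101  (last char: '1')
  sorted[3] = 101055$5  (last char: '5')
  sorted[4] = 1055$510  (last char: '0')
  sorted[5] = 5$510105  (last char: '5')
  sorted[6] = 5101055$  (last char: '$')
  sorted[7] = 55$51010  (last char: '0')
Last column: 511505$0
Original string S is at sorted index 6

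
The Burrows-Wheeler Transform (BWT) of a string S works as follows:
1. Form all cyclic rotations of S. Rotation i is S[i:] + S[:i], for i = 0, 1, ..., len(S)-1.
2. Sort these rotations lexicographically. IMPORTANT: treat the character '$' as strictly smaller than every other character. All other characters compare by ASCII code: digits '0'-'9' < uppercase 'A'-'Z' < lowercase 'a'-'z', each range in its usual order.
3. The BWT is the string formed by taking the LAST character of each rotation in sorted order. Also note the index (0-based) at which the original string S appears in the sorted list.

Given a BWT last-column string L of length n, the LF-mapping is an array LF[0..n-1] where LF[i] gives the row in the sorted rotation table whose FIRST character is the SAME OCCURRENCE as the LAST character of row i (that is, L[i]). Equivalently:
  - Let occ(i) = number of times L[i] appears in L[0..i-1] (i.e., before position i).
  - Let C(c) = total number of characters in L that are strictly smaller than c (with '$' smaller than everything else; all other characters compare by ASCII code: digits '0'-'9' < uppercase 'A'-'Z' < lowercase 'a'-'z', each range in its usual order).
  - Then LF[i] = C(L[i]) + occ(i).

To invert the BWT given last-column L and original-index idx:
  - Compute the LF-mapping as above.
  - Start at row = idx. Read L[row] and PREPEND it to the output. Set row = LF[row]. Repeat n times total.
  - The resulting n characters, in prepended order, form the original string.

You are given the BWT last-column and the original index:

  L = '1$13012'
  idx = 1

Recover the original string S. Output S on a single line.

Answer: 012311$

Derivation:
LF mapping: 2 0 3 6 1 4 5
Walk LF starting at row 1, prepending L[row]:
  step 1: row=1, L[1]='$', prepend. Next row=LF[1]=0
  step 2: row=0, L[0]='1', prepend. Next row=LF[0]=2
  step 3: row=2, L[2]='1', prepend. Next row=LF[2]=3
  step 4: row=3, L[3]='3', prepend. Next row=LF[3]=6
  step 5: row=6, L[6]='2', prepend. Next row=LF[6]=5
  step 6: row=5, L[5]='1', prepend. Next row=LF[5]=4
  step 7: row=4, L[4]='0', prepend. Next row=LF[4]=1
Reversed output: 012311$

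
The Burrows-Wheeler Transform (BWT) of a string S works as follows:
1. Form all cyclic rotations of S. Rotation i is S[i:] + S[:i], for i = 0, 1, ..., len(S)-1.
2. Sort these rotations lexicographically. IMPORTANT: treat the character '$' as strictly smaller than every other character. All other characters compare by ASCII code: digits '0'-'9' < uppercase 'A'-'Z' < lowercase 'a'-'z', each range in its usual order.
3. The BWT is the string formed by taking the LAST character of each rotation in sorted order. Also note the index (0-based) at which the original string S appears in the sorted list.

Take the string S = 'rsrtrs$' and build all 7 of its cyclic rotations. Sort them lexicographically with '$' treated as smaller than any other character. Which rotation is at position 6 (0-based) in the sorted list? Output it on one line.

Answer: trs$rsr

Derivation:
All 7 rotations (rotation i = S[i:]+S[:i]):
  rot[0] = rsrtrs$
  rot[1] = srtrs$r
  rot[2] = rtrs$rs
  rot[3] = trs$rsr
  rot[4] = rs$rsrt
  rot[5] = s$rsrtr
  rot[6] = $rsrtrs
Sorted (with $ < everything):
  sorted[0] = $rsrtrs
  sorted[1] = rs$rsrt
  sorted[2] = rsrtrs$
  sorted[3] = rtrs$rs
  sorted[4] = s$rsrtr
  sorted[5] = srtrs$r
  sorted[6] = trs$rsr
sorted[6] = trs$rsr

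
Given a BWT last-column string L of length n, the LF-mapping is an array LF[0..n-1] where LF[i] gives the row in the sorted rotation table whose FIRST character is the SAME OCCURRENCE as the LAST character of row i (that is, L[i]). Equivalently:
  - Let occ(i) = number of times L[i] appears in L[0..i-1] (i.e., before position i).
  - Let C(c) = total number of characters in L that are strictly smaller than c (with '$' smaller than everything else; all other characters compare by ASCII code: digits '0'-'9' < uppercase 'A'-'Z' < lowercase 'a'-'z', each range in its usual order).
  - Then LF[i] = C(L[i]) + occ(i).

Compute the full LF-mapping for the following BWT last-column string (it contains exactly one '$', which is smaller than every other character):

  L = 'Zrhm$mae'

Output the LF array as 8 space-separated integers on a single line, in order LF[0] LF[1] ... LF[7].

Char counts: '$':1, 'Z':1, 'a':1, 'e':1, 'h':1, 'm':2, 'r':1
C (first-col start): C('$')=0, C('Z')=1, C('a')=2, C('e')=3, C('h')=4, C('m')=5, C('r')=7
L[0]='Z': occ=0, LF[0]=C('Z')+0=1+0=1
L[1]='r': occ=0, LF[1]=C('r')+0=7+0=7
L[2]='h': occ=0, LF[2]=C('h')+0=4+0=4
L[3]='m': occ=0, LF[3]=C('m')+0=5+0=5
L[4]='$': occ=0, LF[4]=C('$')+0=0+0=0
L[5]='m': occ=1, LF[5]=C('m')+1=5+1=6
L[6]='a': occ=0, LF[6]=C('a')+0=2+0=2
L[7]='e': occ=0, LF[7]=C('e')+0=3+0=3

Answer: 1 7 4 5 0 6 2 3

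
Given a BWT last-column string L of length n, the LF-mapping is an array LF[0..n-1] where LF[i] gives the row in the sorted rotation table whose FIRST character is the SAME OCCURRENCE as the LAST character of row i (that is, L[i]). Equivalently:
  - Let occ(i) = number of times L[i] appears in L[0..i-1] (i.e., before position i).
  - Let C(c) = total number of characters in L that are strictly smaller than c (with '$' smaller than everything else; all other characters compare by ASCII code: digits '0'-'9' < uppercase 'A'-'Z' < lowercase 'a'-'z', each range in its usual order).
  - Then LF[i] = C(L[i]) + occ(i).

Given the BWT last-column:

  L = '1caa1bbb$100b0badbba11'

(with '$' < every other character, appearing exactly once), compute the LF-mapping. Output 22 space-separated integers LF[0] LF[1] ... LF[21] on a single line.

Answer: 4 20 9 10 5 13 14 15 0 6 1 2 16 3 17 11 21 18 19 12 7 8

Derivation:
Char counts: '$':1, '0':3, '1':5, 'a':4, 'b':7, 'c':1, 'd':1
C (first-col start): C('$')=0, C('0')=1, C('1')=4, C('a')=9, C('b')=13, C('c')=20, C('d')=21
L[0]='1': occ=0, LF[0]=C('1')+0=4+0=4
L[1]='c': occ=0, LF[1]=C('c')+0=20+0=20
L[2]='a': occ=0, LF[2]=C('a')+0=9+0=9
L[3]='a': occ=1, LF[3]=C('a')+1=9+1=10
L[4]='1': occ=1, LF[4]=C('1')+1=4+1=5
L[5]='b': occ=0, LF[5]=C('b')+0=13+0=13
L[6]='b': occ=1, LF[6]=C('b')+1=13+1=14
L[7]='b': occ=2, LF[7]=C('b')+2=13+2=15
L[8]='$': occ=0, LF[8]=C('$')+0=0+0=0
L[9]='1': occ=2, LF[9]=C('1')+2=4+2=6
L[10]='0': occ=0, LF[10]=C('0')+0=1+0=1
L[11]='0': occ=1, LF[11]=C('0')+1=1+1=2
L[12]='b': occ=3, LF[12]=C('b')+3=13+3=16
L[13]='0': occ=2, LF[13]=C('0')+2=1+2=3
L[14]='b': occ=4, LF[14]=C('b')+4=13+4=17
L[15]='a': occ=2, LF[15]=C('a')+2=9+2=11
L[16]='d': occ=0, LF[16]=C('d')+0=21+0=21
L[17]='b': occ=5, LF[17]=C('b')+5=13+5=18
L[18]='b': occ=6, LF[18]=C('b')+6=13+6=19
L[19]='a': occ=3, LF[19]=C('a')+3=9+3=12
L[20]='1': occ=3, LF[20]=C('1')+3=4+3=7
L[21]='1': occ=4, LF[21]=C('1')+4=4+4=8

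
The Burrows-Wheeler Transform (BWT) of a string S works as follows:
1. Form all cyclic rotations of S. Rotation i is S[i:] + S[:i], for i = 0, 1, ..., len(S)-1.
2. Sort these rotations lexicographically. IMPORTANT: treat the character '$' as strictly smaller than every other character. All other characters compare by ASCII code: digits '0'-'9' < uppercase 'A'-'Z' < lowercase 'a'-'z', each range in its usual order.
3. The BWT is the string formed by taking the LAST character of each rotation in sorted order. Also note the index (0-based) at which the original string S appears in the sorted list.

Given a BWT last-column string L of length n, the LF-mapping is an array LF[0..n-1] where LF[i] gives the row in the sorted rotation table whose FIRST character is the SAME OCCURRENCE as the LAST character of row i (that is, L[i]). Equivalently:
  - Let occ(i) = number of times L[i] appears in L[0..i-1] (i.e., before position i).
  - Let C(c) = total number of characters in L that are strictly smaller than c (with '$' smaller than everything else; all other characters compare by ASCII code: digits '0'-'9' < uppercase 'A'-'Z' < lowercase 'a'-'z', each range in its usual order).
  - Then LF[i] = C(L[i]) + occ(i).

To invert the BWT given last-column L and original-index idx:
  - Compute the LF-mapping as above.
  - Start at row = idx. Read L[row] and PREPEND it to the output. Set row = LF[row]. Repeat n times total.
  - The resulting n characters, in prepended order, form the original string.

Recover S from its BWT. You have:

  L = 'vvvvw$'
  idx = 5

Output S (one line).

LF mapping: 1 2 3 4 5 0
Walk LF starting at row 5, prepending L[row]:
  step 1: row=5, L[5]='$', prepend. Next row=LF[5]=0
  step 2: row=0, L[0]='v', prepend. Next row=LF[0]=1
  step 3: row=1, L[1]='v', prepend. Next row=LF[1]=2
  step 4: row=2, L[2]='v', prepend. Next row=LF[2]=3
  step 5: row=3, L[3]='v', prepend. Next row=LF[3]=4
  step 6: row=4, L[4]='w', prepend. Next row=LF[4]=5
Reversed output: wvvvv$

Answer: wvvvv$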